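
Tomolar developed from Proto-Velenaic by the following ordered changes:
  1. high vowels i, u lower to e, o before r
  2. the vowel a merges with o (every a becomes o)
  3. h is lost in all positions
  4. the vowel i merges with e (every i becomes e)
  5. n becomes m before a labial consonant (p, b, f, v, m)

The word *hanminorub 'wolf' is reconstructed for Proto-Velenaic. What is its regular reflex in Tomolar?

ommenorub

Tomolar: start from *hanminorub.
  rule 1: no change — hanminorub
  rule 2 (vowel merger): hanminorub → honminorub
  rule 3 (h-loss): honminorub → onminorub
  rule 4 (vowel merger): onminorub → onmenorub
  rule 5 (nasal place assimilation): onmenorub → ommenorub
  ⇒ Tomolar ommenorub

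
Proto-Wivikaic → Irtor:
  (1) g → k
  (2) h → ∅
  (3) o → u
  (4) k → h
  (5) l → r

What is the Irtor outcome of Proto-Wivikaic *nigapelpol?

Irtor: *nigapelpol
  nigapelpol → nikapelpol   [unconditioned shift]
  nikapelpol (rule 2 does not apply)
  nikapelpol → nikapelpul   [vowel merger]
  nikapelpul → nihapelpul   [unconditioned shift]
  nihapelpul → nihaperpur   [unconditioned shift]
  giving Irtor nihaperpur.

nihaperpur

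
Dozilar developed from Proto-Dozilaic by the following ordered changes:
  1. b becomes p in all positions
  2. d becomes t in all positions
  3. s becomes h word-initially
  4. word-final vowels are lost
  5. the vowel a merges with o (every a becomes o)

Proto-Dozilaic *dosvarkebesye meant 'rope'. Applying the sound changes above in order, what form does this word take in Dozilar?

Dozilar: *dosvarkebesye > dosvarkepesye > tosvarkepesye > tosvarkepesy > tosvorkepesy  (by unconditioned shift, unconditioned shift, apocope, vowel merger)

tosvorkepesy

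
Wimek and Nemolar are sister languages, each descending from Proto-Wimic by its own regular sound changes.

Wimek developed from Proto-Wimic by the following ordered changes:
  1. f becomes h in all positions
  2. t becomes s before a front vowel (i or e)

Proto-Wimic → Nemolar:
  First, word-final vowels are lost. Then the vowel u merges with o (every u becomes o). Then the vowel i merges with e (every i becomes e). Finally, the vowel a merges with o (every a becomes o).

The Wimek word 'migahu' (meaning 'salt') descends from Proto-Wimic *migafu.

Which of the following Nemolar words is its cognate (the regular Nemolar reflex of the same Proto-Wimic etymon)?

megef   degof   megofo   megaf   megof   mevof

megof

Nemolar: start from *migafu.
  rule 1 (apocope): migafu → migaf
  rule 2: no change — migaf
  rule 3 (vowel merger): migaf → megaf
  rule 4 (vowel merger): megaf → megof
  ⇒ Nemolar megof
Only 'megof' matches the regular Nemolar development of *migafu.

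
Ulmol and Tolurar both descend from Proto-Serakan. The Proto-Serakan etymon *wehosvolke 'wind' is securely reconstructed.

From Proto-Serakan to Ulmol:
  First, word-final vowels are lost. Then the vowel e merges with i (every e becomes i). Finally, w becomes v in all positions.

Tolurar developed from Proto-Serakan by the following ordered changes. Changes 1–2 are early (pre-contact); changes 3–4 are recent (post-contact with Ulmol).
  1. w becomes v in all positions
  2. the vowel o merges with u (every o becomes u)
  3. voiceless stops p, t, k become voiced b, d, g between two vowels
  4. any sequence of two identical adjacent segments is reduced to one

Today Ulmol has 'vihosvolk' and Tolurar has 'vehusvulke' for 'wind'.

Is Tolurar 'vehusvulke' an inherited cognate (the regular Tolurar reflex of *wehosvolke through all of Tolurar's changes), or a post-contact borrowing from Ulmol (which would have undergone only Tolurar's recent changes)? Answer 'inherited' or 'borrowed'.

If inherited, *wehosvolke would pass through all of Tolurar's changes:
Tolurar: *wehosvolke
  wehosvolke → vehosvolke   [unconditioned shift]
  vehosvolke → vehusvulke   [vowel merger]
  vehusvulke (rule 3 does not apply)
  vehusvulke (rule 4 does not apply)
  giving Tolurar vehusvulke.
If borrowed from Ulmol 'vihosvolk' after the early changes, it would undergo only the recent ones:
  rule 3 (intervocalic voicing): no change (vihosvolk)
  rule 4 (degemination): no change (vihosvolk)
  ⇒ as a loan: vihosvolk
Tolurar 'vehusvulke' matches the inherited outcome exactly, so it is an inherited cognate, not a loan.

inherited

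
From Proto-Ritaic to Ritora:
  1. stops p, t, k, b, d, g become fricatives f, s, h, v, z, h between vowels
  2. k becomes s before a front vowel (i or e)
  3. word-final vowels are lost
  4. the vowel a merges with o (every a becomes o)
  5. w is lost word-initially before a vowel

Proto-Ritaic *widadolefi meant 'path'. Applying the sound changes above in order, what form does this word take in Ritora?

izozolef

Ritora: *widadolefi > wizazolefi > wizazolef > wizozolef > izozolef  (by intervocalic lenition, apocope, vowel merger, glide loss)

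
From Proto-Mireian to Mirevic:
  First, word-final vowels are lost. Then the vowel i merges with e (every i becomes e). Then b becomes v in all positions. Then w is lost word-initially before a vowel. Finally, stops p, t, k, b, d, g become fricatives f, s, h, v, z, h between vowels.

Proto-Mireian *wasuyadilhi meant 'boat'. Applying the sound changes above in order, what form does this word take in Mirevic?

Mirevic: start from *wasuyadilhi.
  rule 1 (apocope): wasuyadilhi → wasuyadilh
  rule 2 (vowel merger): wasuyadilh → wasuyadelh
  rule 3: no change — wasuyadelh
  rule 4 (glide loss): wasuyadelh → asuyadelh
  rule 5 (intervocalic lenition): asuyadelh → asuyazelh
  ⇒ Mirevic asuyazelh

asuyazelh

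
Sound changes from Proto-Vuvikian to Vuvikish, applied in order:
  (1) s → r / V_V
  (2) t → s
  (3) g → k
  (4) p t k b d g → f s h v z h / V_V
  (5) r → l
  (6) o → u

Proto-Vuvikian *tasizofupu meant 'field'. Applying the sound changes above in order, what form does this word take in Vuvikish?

salizufufu

Vuvikish: *tasizofupu
  tasizofupu → tarizofupu   [rhotacism]
  tarizofupu → sarizofupu   [unconditioned shift]
  sarizofupu (rule 3 does not apply)
  sarizofupu → sarizofufu   [intervocalic lenition]
  sarizofufu → salizofufu   [unconditioned shift]
  salizofufu → salizufufu   [vowel merger]
  giving Vuvikish salizufufu.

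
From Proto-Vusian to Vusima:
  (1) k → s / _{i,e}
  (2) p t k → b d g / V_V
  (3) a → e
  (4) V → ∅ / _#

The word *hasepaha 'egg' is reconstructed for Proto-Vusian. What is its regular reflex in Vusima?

Vusima: *hasepaha > hasebaha > hesebehe > hesebeh  (by intervocalic voicing, vowel merger, apocope)

hesebeh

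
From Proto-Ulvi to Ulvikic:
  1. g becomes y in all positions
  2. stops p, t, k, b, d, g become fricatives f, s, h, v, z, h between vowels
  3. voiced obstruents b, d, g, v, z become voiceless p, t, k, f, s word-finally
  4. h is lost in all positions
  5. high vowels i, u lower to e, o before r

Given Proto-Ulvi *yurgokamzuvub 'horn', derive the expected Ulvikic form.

Ulvikic: *yurgokamzuvub > yuryokamzuvub > yuryohamzuvub > yuryohamzuvup > yuryoamzuvup > yoryoamzuvup  (by unconditioned shift, intervocalic lenition, final devoicing, h-loss, pre-rhotic lowering)

yoryoamzuvup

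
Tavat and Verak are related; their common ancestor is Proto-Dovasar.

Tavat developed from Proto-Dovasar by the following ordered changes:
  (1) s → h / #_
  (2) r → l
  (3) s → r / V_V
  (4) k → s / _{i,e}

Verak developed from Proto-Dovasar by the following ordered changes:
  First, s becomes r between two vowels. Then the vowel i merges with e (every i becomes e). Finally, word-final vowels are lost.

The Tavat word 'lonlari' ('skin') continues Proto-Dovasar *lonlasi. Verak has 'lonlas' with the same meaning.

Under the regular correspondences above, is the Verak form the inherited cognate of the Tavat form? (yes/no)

no

Derive the expected Verak reflex of *lonlasi:
Verak: *lonlasi
  lonlasi → lonlari   [rhotacism]
  lonlari → lonlare   [vowel merger]
  lonlare → lonlar   [apocope]
  giving Verak lonlar.
The regular Verak reflex would be 'lonlar', but the attested form is 'lonlas'. The correspondence is irregular, so they are not cognates (the Verak form has a different source).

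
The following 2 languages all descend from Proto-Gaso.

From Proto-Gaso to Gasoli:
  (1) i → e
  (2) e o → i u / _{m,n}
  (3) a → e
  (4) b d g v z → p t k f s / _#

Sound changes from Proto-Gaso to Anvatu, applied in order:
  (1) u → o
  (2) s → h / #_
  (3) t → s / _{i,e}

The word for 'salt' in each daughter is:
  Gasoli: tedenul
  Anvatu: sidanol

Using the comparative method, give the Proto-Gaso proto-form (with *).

Position 2: Gasoli has e, Anvatu has i. Anvatu preserves i here (none of its changes turn any other segment into i), so the proto-segment is *i.
Position 6: Gasoli has u, Anvatu has o. Taking the neighbouring segments as reconstructed: Gasoli u can only go back to *u; Anvatu o could go back to *o or *u — the one source consistent with every daughter is *u.
Position 4: Gasoli has e, Anvatu has a. Anvatu preserves a here (none of its changes turn any other segment into a), so the proto-segment is *a.
Verify the candidate proto-form against each daughter:
Gasoli: *tidanul
  tidanul → tedanul   [vowel merger]
  tedanul (rule 2 does not apply)
  tedanul → tedenul   [vowel merger]
  tedenul (rule 4 does not apply)
  giving Gasoli tedenul.
Anvatu: *tidanul
  tidanul → tidanol   [vowel merger]
  tidanol (rule 2 does not apply)
  tidanol → sidanol   [palatalisation]
  giving Anvatu sidanol.
Only *tidanul yields all of Gasoli tedenul, Anvatu sidanol.

*tidanul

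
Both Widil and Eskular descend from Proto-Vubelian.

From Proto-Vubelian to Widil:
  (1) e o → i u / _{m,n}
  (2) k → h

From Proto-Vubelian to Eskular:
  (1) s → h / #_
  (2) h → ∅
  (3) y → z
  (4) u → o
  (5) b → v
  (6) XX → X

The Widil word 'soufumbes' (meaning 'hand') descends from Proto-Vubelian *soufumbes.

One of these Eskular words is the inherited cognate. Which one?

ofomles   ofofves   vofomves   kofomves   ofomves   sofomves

ofomves

Eskular: start from *soufumbes.
  rule 1 (debuccalisation): soufumbes → houfumbes
  rule 2 (h-loss): houfumbes → oufumbes
  rule 3: no change — oufumbes
  rule 4 (vowel merger): oufumbes → oofombes
  rule 5 (unconditioned shift): oofombes → oofomves
  rule 6 (degemination): oofomves → ofomves
  ⇒ Eskular ofomves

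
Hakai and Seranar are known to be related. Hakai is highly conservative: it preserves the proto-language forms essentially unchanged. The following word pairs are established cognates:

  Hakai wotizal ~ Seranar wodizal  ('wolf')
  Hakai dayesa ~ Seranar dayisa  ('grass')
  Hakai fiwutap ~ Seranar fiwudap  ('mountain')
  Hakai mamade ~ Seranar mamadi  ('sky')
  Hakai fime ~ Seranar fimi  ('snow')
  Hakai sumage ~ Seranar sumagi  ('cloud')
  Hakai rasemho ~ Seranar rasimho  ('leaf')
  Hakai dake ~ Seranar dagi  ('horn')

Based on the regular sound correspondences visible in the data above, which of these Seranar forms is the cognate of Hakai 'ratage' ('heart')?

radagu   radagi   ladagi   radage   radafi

fiwutap ~ fiwudap — Hakai t corresponds to Seranar d between vowels (before a back vowel).
mamade ~ mamadi, fime ~ fimi — Hakai e corresponds to Seranar i word-finally.
Applying these to Hakai 'ratage':
  ratage → radage   (t→d between vowels (before a back vowel))
  radage → radagi   (e→i word-finally)
So the Seranar cognate is 'radagi'.

radagi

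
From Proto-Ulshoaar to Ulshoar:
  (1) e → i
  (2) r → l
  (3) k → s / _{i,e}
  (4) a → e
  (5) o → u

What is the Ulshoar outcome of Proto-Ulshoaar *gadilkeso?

Ulshoar: start from *gadilkeso.
  rule 1 (vowel merger): gadilkeso → gadilkiso
  rule 2: no change — gadilkiso
  rule 3 (palatalisation): gadilkiso → gadilsiso
  rule 4 (vowel merger): gadilsiso → gedilsiso
  rule 5 (vowel merger): gedilsiso → gedilsisu
  ⇒ Ulshoar gedilsisu

gedilsisu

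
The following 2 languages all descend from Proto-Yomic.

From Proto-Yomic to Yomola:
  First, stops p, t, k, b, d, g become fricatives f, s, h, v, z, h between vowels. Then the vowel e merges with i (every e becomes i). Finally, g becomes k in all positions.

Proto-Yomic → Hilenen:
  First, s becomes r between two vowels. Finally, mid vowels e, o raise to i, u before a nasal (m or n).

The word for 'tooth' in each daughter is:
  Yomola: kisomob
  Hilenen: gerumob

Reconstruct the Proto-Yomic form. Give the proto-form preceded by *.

*gesomob

Position 1: Yomola has k, Hilenen has g. Hilenen preserves g here (none of its changes turn any other segment into g), so the proto-segment is *g.
Position 3: Yomola has s, Hilenen has r. Taking the neighbouring segments as reconstructed: Yomola s could go back to *t or *s; Hilenen r could go back to *s or *r — the one source consistent with every daughter is *s.
This points to *gesomob. Verify forward in each daughter:
Yomola: start from *gesomob.
  rule 1: no change — gesomob
  rule 2 (vowel merger): gesomob → gisomob
  rule 3 (unconditioned shift): gisomob → kisomob
  ⇒ Yomola kisomob
Hilenen: *gesomob
  gesomob → geromob   [rhotacism]
  geromob → gerumob   [pre-nasal raising]
  giving Hilenen gerumob.
Only *gesomob yields all of Yomola kisomob, Hilenen gerumob.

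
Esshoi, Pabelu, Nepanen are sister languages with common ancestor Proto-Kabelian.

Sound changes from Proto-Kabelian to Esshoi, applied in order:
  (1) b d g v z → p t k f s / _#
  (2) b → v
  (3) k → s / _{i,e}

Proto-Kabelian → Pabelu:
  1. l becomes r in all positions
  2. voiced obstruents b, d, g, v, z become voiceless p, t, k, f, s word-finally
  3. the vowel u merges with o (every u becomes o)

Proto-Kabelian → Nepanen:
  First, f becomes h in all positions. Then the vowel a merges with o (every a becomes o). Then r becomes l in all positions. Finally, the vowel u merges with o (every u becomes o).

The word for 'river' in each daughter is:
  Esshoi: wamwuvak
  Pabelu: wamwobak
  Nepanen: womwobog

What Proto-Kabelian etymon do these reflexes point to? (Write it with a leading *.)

*wamwubag

Position 7: Esshoi has a, Pabelu has a, Nepanen has o. Esshoi preserves a here (none of its changes turn any other segment into a), so the proto-segment is *a.
Position 8: Esshoi has k, Pabelu has k, Nepanen has g. Nepanen preserves g here (none of its changes turn any other segment into g), so the proto-segment is *g.
Position 2: Esshoi has a, Pabelu has a, Nepanen has o. Esshoi preserves a here (none of its changes turn any other segment into a), so the proto-segment is *a.
Verify the candidate proto-form against each daughter:
Esshoi: *wamwubag
  wamwubag → wamwubak   [final devoicing]
  wamwubak → wamwuvak   [unconditioned shift]
  wamwuvak (rule 3 does not apply)
  giving Esshoi wamwuvak.
Pabelu: *wamwubag
  wamwubag (rule 1 does not apply)
  wamwubag → wamwubak   [final devoicing]
  wamwubak → wamwobak   [vowel merger]
  giving Pabelu wamwobak.
Nepanen: *wamwubag > womwubog > womwobog  (by vowel merger, vowel merger)
*wamwubag is the unique common source.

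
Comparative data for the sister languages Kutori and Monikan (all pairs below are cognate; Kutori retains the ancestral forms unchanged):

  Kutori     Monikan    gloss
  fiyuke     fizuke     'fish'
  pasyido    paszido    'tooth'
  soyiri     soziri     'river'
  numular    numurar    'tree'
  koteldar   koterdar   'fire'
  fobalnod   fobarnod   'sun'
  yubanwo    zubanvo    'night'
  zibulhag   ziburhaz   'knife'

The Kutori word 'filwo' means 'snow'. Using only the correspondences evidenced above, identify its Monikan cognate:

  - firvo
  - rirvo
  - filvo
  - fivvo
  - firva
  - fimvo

firvo

koteldar ~ koterdar, zibulhag ~ ziburhaz — Kutori l corresponds to Monikan r after a vowel, before a consonant other than r, m, n, p, b, f, v.
yubanwo ~ zubanvo — Kutori w corresponds to Monikan v after a consonant, before a back vowel.
Applying these to Kutori 'filwo':
  filwo → firwo   (l→r after a vowel, before a consonant other than r, m, n, p, b, f, v)
  firwo → firvo   (w→v after a consonant, before a back vowel)
So the Monikan cognate is 'firvo'.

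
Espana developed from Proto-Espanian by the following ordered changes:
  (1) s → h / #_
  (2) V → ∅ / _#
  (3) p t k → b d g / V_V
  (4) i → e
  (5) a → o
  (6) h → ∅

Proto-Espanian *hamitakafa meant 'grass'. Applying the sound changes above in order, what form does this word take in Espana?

omedogof

Espana: start from *hamitakafa.
  rule 1: no change — hamitakafa
  rule 2 (apocope): hamitakafa → hamitakaf
  rule 3 (intervocalic voicing): hamitakaf → hamidagaf
  rule 4 (vowel merger): hamidagaf → hamedagaf
  rule 5 (vowel merger): hamedagaf → homedogof
  rule 6 (h-loss): homedogof → omedogof
  ⇒ Espana omedogof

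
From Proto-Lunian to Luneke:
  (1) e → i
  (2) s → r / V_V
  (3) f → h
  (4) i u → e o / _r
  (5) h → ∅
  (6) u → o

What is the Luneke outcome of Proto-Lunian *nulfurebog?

Luneke: start from *nulfurebog.
  rule 1 (vowel merger): nulfurebog → nulfuribog
  rule 2: no change — nulfuribog
  rule 3 (unconditioned shift): nulfuribog → nulhuribog
  rule 4 (pre-rhotic lowering): nulhuribog → nulhoribog
  rule 5 (h-loss): nulhoribog → nuloribog
  rule 6 (vowel merger): nuloribog → noloribog
  ⇒ Luneke noloribog

noloribog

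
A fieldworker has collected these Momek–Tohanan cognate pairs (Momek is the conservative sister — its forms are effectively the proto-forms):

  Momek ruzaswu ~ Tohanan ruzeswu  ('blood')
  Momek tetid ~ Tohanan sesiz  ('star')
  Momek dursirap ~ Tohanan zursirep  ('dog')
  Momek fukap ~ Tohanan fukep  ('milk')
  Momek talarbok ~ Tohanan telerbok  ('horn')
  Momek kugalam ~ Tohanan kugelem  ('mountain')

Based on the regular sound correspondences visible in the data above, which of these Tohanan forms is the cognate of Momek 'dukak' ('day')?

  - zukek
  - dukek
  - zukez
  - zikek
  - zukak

dursirap ~ zursirep — Momek d corresponds to Tohanan z word-initially before a back vowel.
ruzaswu ~ ruzeswu, talarbok ~ telerbok — Momek a corresponds to Tohanan e after a consonant, before a consonant other than r, m, n, p, b, f, v.
Applying these to Momek 'dukak':
  dukak → zukak   (d→z word-initially before a back vowel)
  zukak → zukek   (a→e after a consonant, before a consonant other than r, m, n, p, b, f, v)
So the Tohanan cognate is 'zukek'.

zukek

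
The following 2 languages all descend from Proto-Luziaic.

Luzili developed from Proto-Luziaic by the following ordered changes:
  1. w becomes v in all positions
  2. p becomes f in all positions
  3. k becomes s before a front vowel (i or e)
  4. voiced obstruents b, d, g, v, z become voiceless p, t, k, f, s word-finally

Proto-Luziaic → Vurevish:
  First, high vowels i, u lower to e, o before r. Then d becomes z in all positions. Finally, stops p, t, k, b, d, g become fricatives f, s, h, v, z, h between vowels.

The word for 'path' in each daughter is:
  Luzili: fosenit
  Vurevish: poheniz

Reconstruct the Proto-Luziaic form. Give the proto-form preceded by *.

*pokenid

Position 7: Luzili has t, Vurevish has z. Taking the neighbouring segments as reconstructed: Luzili t could go back to *t or *d; Vurevish z could go back to *d or *z — the one source consistent with every daughter is *d.
Position 1: Luzili has f, Vurevish has p. Vurevish preserves p here (none of its changes turn any other segment into p), so the proto-segment is *p.
Position 3: Luzili has s, Vurevish has h. Taking the neighbouring segments as reconstructed: Luzili s could go back to *k or *s; Vurevish h could go back to *k or *g or *h — the one source consistent with every daughter is *k.
Verify the candidate proto-form against each daughter:
Luzili: start from *pokenid.
  rule 1: no change — pokenid
  rule 2 (unconditioned shift): pokenid → fokenid
  rule 3 (palatalisation): fokenid → fosenid
  rule 4 (final devoicing): fosenid → fosenit
  ⇒ Luzili fosenit
Vurevish: *pokenid
  pokenid (rule 1 does not apply)
  pokenid → pokeniz   [unconditioned shift]
  pokeniz → poheniz   [intervocalic lenition]
  giving Vurevish poheniz.
No other proto-form is consistent with every reflex, so the reconstruction is *pokenid.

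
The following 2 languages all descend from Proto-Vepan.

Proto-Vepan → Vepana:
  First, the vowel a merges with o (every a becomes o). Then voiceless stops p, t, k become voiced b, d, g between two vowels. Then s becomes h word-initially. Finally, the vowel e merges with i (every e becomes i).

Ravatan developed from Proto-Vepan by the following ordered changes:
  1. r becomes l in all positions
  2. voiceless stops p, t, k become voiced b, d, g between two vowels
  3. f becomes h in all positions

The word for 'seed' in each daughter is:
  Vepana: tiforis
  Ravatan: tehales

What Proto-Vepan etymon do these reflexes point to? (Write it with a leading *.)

*tefares

Position 3: Vepana has f, Ravatan has h. Vepana preserves f here (none of its changes turn any other segment into f), so the proto-segment is *f.
Position 5: Vepana has r, Ravatan has l. Vepana preserves r here (none of its changes turn any other segment into r), so the proto-segment is *r.
This points to *tefares. Verify forward in each daughter:
Vepana: start from *tefares.
  rule 1 (vowel merger): tefares → tefores
  rule 2: no change — tefores
  rule 3: no change — tefores
  rule 4 (vowel merger): tefores → tiforis
  ⇒ Vepana tiforis
Ravatan: *tefares
  tefares → tefales   [unconditioned shift]
  tefales (rule 2 does not apply)
  tefales → tehales   [unconditioned shift]
  giving Ravatan tehales.
No other proto-form is consistent with every reflex, so the reconstruction is *tefares.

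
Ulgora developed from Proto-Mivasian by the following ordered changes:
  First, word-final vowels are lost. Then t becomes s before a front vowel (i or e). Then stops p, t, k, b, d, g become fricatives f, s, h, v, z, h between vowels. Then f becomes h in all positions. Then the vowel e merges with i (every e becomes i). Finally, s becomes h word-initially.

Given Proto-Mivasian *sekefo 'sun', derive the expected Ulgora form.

hihih

Ulgora: start from *sekefo.
  rule 1 (apocope): sekefo → sekef
  rule 2: no change — sekef
  rule 3 (intervocalic lenition): sekef → sehef
  rule 4 (unconditioned shift): sehef → seheh
  rule 5 (vowel merger): seheh → sihih
  rule 6 (debuccalisation): sihih → hihih
  ⇒ Ulgora hihih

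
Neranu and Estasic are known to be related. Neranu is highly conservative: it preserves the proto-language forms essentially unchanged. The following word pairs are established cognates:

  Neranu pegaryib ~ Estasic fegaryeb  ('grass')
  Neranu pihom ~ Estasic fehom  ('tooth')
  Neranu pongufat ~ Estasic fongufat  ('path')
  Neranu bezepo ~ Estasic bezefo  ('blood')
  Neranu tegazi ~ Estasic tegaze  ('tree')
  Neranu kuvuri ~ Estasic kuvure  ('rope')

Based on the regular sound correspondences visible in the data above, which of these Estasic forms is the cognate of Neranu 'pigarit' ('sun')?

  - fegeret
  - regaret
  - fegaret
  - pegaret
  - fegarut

fegaret

pihom ~ fehom — Neranu p corresponds to Estasic f word-initially before a front vowel.
pihom ~ fehom — Neranu i corresponds to Estasic e after a consonant, before a consonant other than r, m, n, p, b, f, v.
Applying these to Neranu 'pigarit':
  pigarit → figarit   (p→f word-initially before a front vowel)
  figarit → fegarit   (i→e after a consonant, before a consonant other than r, m, n, p, b, f, v)
  fegarit → fegaret   (i→e after a consonant, before a consonant other than r, m, n, p, b, f, v)
So the Estasic cognate is 'fegaret'.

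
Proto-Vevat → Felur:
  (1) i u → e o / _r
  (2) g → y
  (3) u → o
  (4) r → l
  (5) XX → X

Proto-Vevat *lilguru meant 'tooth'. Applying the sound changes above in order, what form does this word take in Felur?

lilyolo

Felur: *lilguru > lilgoru > lilyoru > lilyoro > lilyolo  (by pre-rhotic lowering, unconditioned shift, vowel merger, unconditioned shift)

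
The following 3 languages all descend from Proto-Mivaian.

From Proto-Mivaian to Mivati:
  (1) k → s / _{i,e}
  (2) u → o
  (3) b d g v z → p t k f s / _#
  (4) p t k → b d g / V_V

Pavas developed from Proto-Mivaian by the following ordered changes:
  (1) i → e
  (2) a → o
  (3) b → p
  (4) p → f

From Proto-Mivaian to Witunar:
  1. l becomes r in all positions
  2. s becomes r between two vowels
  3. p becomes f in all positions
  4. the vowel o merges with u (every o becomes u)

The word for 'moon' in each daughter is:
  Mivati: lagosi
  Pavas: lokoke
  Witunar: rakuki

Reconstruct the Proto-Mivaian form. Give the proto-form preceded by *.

Position 2: Mivati has a, Pavas has o, Witunar has a. Mivati preserves a here (none of its changes turn any other segment into a), so the proto-segment is *a.
Position 3: Mivati has g, Pavas has k, Witunar has k. Pavas preserves k here (none of its changes turn any other segment into k), so the proto-segment is *k.
Continuing position by position gives *lakoki; check it forward:
Mivati: *lakoki
  lakoki → lakosi   [palatalisation]
  lakosi (rule 2 does not apply)
  lakosi (rule 3 does not apply)
  lakosi → lagosi   [intervocalic voicing]
  giving Mivati lagosi.
Pavas: start from *lakoki.
  rule 1 (vowel merger): lakoki → lakoke
  rule 2 (vowel merger): lakoke → lokoke
  rule 3: no change — lokoke
  rule 4: no change — lokoke
  ⇒ Pavas lokoke
Witunar: *lakoki
  lakoki → rakoki   [unconditioned shift]
  rakoki (rule 2 does not apply)
  rakoki (rule 3 does not apply)
  rakoki → rakuki   [vowel merger]
  giving Witunar rakuki.
Only *lakoki yields all of Mivati lagosi, Pavas lokoke, Witunar rakuki.

*lakoki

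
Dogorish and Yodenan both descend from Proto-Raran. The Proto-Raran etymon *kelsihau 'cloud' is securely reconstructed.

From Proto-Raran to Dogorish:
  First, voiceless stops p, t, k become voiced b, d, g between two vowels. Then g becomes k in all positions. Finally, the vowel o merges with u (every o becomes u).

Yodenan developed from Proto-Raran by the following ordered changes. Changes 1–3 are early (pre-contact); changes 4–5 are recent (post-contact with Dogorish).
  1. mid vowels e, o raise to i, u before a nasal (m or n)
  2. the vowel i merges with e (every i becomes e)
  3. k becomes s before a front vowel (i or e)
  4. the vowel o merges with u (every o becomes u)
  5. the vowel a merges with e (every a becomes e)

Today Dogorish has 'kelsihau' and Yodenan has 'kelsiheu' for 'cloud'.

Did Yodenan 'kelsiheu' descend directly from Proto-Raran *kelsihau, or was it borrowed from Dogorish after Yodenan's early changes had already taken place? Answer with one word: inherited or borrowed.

If inherited, *kelsihau would pass through all of Yodenan's changes:
Yodenan: *kelsihau
  kelsihau (rule 1 does not apply)
  kelsihau → kelsehau   [vowel merger]
  kelsehau → selsehau   [palatalisation]
  selsehau (rule 4 does not apply)
  selsehau → selseheu   [vowel merger]
  giving Yodenan selseheu.
If borrowed from Dogorish 'kelsihau' after the early changes, it would undergo only the recent ones:
  rule 4 (vowel merger): no change (kelsihau)
  rule 5 (vowel merger): kelsihau → kelsiheu
  ⇒ as a loan: kelsiheu
Yodenan 'kelsiheu' matches the loan outcome 'kelsiheu', not the inherited 'selseheu' — it skipped the early Yodenan changes, so it was borrowed from Dogorish.

borrowed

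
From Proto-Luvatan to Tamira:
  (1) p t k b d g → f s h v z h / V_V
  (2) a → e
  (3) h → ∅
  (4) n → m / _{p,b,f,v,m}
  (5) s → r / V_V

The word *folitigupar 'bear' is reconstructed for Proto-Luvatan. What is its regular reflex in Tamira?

foliriufer

Tamira: *folitigupar
  folitigupar → folisihufar   [intervocalic lenition]
  folisihufar → folisihufer   [vowel merger]
  folisihufer → folisiufer   [h-loss]
  folisiufer (rule 4 does not apply)
  folisiufer → foliriufer   [rhotacism]
  giving Tamira foliriufer.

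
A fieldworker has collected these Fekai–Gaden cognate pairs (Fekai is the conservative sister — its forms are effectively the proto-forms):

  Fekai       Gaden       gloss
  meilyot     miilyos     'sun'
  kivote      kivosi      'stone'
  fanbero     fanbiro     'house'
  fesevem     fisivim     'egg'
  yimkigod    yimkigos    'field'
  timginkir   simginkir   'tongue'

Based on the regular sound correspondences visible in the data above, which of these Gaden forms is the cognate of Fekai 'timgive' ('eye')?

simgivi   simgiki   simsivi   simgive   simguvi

simgivi

timginkir ~ simginkir — Fekai t corresponds to Gaden s word-initially before a front vowel.
kivote ~ kivosi — Fekai e corresponds to Gaden i word-finally.
Applying these to Fekai 'timgive':
  timgive → simgive   (t→s word-initially before a front vowel)
  simgive → simgivi   (e→i word-finally)
So the Gaden cognate is 'simgivi'.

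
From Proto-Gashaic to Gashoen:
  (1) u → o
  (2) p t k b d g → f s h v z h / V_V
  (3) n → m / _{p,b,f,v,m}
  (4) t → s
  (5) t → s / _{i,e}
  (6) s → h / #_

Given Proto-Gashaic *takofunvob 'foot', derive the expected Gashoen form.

Gashoen: *takofunvob
  takofunvob → takofonvob   [vowel merger]
  takofonvob → tahofonvob   [intervocalic lenition]
  tahofonvob → tahofomvob   [nasal place assimilation]
  tahofomvob → sahofomvob   [unconditioned shift]
  sahofomvob (rule 5 does not apply)
  sahofomvob → hahofomvob   [debuccalisation]
  giving Gashoen hahofomvob.

hahofomvob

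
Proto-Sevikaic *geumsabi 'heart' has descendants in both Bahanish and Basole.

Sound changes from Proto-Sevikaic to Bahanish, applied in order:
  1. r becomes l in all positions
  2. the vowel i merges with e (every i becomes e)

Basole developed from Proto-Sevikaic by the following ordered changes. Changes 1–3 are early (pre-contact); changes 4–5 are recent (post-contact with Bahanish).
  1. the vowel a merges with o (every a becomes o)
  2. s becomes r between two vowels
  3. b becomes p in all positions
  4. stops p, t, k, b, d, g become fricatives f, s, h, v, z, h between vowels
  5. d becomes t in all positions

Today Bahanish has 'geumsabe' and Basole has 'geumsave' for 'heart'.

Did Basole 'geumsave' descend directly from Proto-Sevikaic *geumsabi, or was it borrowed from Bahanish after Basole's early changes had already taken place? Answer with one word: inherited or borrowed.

If inherited, *geumsabi would pass through all of Basole's changes:
Basole: start from *geumsabi.
  rule 1 (vowel merger): geumsabi → geumsobi
  rule 2: no change — geumsobi
  rule 3 (unconditioned shift): geumsobi → geumsopi
  rule 4 (intervocalic lenition): geumsopi → geumsofi
  rule 5: no change — geumsofi
  ⇒ Basole geumsofi
If borrowed from Bahanish 'geumsabe' after the early changes, it would undergo only the recent ones:
  rule 4 (intervocalic lenition): geumsabe → geumsave
  rule 5 (unconditioned shift): no change (geumsave)
  ⇒ as a loan: geumsave
Basole 'geumsave' matches the loan outcome 'geumsave', not the inherited 'geumsofi' — it skipped the early Basole changes, so it was borrowed from Bahanish.

borrowed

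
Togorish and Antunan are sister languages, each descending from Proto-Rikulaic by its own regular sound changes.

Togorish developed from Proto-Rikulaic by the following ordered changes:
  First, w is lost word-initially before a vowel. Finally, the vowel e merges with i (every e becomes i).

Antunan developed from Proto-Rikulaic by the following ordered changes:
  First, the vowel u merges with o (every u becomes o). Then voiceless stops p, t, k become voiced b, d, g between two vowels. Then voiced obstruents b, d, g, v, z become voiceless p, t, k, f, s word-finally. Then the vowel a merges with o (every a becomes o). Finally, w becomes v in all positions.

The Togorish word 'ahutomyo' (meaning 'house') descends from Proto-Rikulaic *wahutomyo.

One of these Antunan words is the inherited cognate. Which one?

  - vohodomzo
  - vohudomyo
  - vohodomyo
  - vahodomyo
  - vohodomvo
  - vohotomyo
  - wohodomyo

Antunan: start from *wahutomyo.
  rule 1 (vowel merger): wahutomyo → wahotomyo
  rule 2 (intervocalic voicing): wahotomyo → wahodomyo
  rule 3: no change — wahodomyo
  rule 4 (vowel merger): wahodomyo → wohodomyo
  rule 5 (unconditioned shift): wohodomyo → vohodomyo
  ⇒ Antunan vohodomyo
Among the options, 'vohodomyo' alone shows every Antunan change applied in order.

vohodomyo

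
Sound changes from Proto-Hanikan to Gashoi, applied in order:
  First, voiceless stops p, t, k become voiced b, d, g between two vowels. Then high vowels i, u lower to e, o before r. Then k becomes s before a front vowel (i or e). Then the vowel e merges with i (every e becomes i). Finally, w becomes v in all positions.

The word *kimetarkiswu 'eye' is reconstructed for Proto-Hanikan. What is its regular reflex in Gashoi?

simidarsisvu

Gashoi: *kimetarkiswu > kimedarkiswu > simedarsiswu > simidarsiswu > simidarsisvu  (by intervocalic voicing, palatalisation, vowel merger, unconditioned shift)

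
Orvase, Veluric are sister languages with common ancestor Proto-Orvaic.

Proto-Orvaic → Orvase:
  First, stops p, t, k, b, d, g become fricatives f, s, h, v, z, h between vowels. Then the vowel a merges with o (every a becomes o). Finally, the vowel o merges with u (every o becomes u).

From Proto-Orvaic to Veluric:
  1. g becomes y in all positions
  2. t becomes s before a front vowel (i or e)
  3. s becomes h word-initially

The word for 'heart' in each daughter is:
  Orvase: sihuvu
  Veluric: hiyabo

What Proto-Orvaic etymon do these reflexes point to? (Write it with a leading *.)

Position 1: Orvase has s, Veluric has h. Taking the neighbouring segments as reconstructed: Orvase s can only go back to *s; Veluric h could go back to *t or *s or *h — the one source consistent with every daughter is *s.
Position 4: Orvase has u, Veluric has a. Veluric preserves a here (none of its changes turn any other segment into a), so the proto-segment is *a.
This points to *sigabo. Verify forward in each daughter:
Orvase: *sigabo > sihavo > sihovo > sihuvu  (by intervocalic lenition, vowel merger, vowel merger)
Veluric: *sigabo > siyabo > hiyabo  (by unconditioned shift, debuccalisation)
*sigabo is the unique common source.

*sigabo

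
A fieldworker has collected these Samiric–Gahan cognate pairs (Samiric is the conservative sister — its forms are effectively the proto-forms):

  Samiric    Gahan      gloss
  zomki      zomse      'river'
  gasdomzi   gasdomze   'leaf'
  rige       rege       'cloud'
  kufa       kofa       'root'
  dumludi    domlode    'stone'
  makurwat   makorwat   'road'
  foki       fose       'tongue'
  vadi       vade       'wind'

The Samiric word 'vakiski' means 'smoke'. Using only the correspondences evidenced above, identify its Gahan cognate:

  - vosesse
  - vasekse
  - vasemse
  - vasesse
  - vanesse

foki ~ fose — Samiric k corresponds to Gahan s between vowels (before a front vowel).
rige ~ rege — Samiric i corresponds to Gahan e after a consonant, before a consonant other than r, m, n, p, b, f, v.
zomki ~ zomse — Samiric k corresponds to Gahan s after a consonant, before a front vowel.
zomki ~ zomse, gasdomzi ~ gasdomze — Samiric i corresponds to Gahan e word-finally.
Applying these to Samiric 'vakiski':
  vakiski → vasiski   (k→s between vowels (before a front vowel))
  vasiski → vaseski   (i→e after a consonant, before a consonant other than r, m, n, p, b, f, v)
  vaseski → vasessi   (k→s after a consonant, before a front vowel)
  vasessi → vasesse   (i→e word-finally)
So the Gahan cognate is 'vasesse'.

vasesse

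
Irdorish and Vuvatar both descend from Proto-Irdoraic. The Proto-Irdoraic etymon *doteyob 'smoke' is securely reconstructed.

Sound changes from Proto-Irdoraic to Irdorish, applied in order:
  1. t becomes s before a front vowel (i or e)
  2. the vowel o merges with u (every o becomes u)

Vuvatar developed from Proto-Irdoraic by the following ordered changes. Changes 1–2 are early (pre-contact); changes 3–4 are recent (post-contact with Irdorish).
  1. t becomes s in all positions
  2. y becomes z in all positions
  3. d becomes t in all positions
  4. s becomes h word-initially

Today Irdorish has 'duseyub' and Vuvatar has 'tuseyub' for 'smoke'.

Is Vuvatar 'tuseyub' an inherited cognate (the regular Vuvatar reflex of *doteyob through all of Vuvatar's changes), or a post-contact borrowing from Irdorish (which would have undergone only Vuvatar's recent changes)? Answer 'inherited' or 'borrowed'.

If inherited, *doteyob would pass through all of Vuvatar's changes:
Vuvatar: *doteyob > doseyob > dosezob > tosezob  (by unconditioned shift, unconditioned shift, unconditioned shift)
If borrowed from Irdorish 'duseyub' after the early changes, it would undergo only the recent ones:
  rule 3 (unconditioned shift): duseyub → tuseyub
  rule 4 (debuccalisation): no change (tuseyub)
  ⇒ as a loan: tuseyub
Vuvatar 'tuseyub' matches the loan outcome 'tuseyub', not the inherited 'tosezob' — it skipped the early Vuvatar changes, so it was borrowed from Irdorish.

borrowed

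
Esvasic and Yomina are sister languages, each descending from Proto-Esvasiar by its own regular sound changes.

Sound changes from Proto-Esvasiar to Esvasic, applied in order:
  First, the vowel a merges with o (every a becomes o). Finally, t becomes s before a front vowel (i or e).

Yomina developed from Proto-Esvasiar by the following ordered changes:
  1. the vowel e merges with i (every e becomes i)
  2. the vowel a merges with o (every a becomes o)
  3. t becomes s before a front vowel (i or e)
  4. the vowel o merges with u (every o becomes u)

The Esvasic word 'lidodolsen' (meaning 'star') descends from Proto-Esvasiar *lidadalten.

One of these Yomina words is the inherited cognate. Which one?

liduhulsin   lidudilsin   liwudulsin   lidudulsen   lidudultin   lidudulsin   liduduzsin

Yomina: *lidadalten
  lidadalten → lidadaltin   [vowel merger]
  lidadaltin → lidodoltin   [vowel merger]
  lidodoltin → lidodolsin   [palatalisation]
  lidodolsin → lidudulsin   [vowel merger]
  giving Yomina lidudulsin.
Only 'lidudulsin' matches the regular Yomina development of *lidadalten.

lidudulsin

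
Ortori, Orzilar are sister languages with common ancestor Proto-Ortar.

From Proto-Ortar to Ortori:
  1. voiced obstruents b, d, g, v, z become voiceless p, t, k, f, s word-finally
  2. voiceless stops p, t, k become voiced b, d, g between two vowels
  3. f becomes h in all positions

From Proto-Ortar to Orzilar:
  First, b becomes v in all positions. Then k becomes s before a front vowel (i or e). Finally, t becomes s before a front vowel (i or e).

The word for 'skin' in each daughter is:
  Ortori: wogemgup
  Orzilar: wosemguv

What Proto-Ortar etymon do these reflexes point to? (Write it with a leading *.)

*wokemgub

Position 8: Ortori has p, Orzilar has v. Taking the neighbouring segments as reconstructed: Ortori p could go back to *p or *b; Orzilar v could go back to *b or *v — the one source consistent with every daughter is *b.
Position 3: Ortori has g, Orzilar has s. Taking the neighbouring segments as reconstructed: Ortori g could go back to *k or *g; Orzilar s could go back to *t or *k or *s — the one source consistent with every daughter is *k.
This points to *wokemgub. Verify forward in each daughter:
Ortori: *wokemgub > wokemgup > wogemgup  (by final devoicing, intervocalic voicing)
Orzilar: start from *wokemgub.
  rule 1 (unconditioned shift): wokemgub → wokemguv
  rule 2 (palatalisation): wokemguv → wosemguv
  rule 3: no change — wosemguv
  ⇒ Orzilar wosemguv
*wokemgub is the unique common source.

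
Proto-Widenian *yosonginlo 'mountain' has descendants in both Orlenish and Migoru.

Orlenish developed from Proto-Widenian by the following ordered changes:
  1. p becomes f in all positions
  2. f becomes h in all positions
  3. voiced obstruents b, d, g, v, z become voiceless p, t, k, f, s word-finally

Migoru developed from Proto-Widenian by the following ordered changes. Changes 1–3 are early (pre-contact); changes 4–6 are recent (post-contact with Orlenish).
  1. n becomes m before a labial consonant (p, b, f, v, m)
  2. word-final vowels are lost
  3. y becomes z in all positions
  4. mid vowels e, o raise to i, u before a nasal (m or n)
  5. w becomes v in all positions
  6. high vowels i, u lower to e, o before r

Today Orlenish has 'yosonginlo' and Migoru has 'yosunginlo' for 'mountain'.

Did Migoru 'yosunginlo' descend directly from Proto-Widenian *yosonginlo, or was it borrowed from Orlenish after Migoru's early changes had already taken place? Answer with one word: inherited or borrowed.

If inherited, *yosonginlo would pass through all of Migoru's changes:
Migoru: *yosonginlo > yosonginl > zosonginl > zosunginl  (by apocope, unconditioned shift, pre-nasal raising)
If borrowed from Orlenish 'yosonginlo' after the early changes, it would undergo only the recent ones:
  rule 4 (pre-nasal raising): yosonginlo → yosunginlo
  rule 5 (unconditioned shift): no change (yosunginlo)
  rule 6 (pre-rhotic lowering): no change (yosunginlo)
  ⇒ as a loan: yosunginlo
Migoru 'yosunginlo' matches the loan outcome 'yosunginlo', not the inherited 'zosunginl' — it skipped the early Migoru changes, so it was borrowed from Orlenish.

borrowed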